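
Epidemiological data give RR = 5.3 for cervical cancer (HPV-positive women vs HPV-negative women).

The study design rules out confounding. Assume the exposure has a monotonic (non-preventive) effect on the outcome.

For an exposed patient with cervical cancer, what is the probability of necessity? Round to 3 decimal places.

PN ≈ 0.811

Under exogeneity and monotonicity, PN = (RR − 1) / RR = 1 − 1/RR.
PN = (5.3 − 1) / 5.3 = 4.3 / 5.3 ≈ 0.8113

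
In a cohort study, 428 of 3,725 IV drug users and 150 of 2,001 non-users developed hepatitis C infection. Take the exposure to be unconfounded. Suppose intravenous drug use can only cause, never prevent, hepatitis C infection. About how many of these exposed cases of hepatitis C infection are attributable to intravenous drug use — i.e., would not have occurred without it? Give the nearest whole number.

p₁ = P(outcome | exposed) = 428/3725 = 0.1149
p₀ = P(outcome | unexposed) = 150/2001 = 0.074963
PN = (p₁ − p₀)/p₁ = (0.1149 − 0.074963) / 0.1149 ≈ 0.34758.
Attributable cases ≈ PN × (exposed cases) = 0.34758 × 428 ≈ 148.76.

about 149 cases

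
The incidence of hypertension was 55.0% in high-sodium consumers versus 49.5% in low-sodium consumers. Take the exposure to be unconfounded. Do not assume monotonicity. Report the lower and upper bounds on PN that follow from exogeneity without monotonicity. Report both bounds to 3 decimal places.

p₁ = 0.55, p₀ = 0.495.
Under exogeneity alone the bounds on PN are max{0,(p₁−p₀)/p₁} ≤ PN ≤ min{1,(1−p₀)/p₁}.
  lower = (p₁ − p₀)/p₁ = 0.055 / 0.55 ≈ 0.1000
  upper = min{1, (1 − p₀)/p₁} = 0.505 / 0.55 ≈ 0.9182

0.100 ≤ PN ≤ 0.918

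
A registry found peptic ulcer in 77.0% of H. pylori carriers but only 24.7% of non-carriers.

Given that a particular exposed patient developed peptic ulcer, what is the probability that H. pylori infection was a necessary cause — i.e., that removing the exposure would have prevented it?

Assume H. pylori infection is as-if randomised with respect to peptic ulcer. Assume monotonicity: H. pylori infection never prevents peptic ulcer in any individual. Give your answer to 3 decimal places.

PN ≈ 0.679

p₁ = 0.77, p₀ = 0.247.
Under exogeneity and monotonicity, PN = (p₁ − p₀) / p₁.
PN = (0.77 − 0.247) / 0.77 = 0.523 / 0.77 ≈ 0.6792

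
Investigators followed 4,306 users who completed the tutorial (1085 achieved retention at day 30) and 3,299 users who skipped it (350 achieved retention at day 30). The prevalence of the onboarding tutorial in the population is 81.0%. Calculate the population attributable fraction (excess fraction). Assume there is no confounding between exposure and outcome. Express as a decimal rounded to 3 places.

PAF ≈ 0.527

p₁ = P(outcome | exposed) = 1085/4306 = 0.25197
p₀ = P(outcome | unexposed) = 350/3299 = 0.10609
Overall risk P(Y=1) = π·p₁ + (1−π)·p₀ = 0.81×0.25197 + 0.19×0.10609 = 0.22426.
Under exogeneity, PAF = [P(Y=1) − p₀] / P(Y=1).
PAF = (0.22426 − 0.10609) / 0.22426 ≈ 0.5269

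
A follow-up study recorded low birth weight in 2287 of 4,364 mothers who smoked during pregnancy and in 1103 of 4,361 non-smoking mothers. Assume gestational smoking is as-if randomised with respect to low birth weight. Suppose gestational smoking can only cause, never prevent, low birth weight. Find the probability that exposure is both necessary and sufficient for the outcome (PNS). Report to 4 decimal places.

p₁ = P(outcome | exposed) = 2287/4364 = 0.52406
p₀ = P(outcome | unexposed) = 1103/4361 = 0.25292
Under exogeneity and monotonicity, PNS = p₁ − p₀.
PNS = 0.52406 − 0.25292 = 0.27114

PNS ≈ 0.2711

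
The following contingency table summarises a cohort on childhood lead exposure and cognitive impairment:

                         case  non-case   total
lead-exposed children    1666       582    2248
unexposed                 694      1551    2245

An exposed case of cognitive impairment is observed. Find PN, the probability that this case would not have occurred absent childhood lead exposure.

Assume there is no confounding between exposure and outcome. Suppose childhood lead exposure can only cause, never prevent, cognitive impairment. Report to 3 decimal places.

p₁ = P(outcome | exposed) = 1666/2248 = 0.7411
p₀ = P(outcome | unexposed) = 694/2245 = 0.30913
Under exogeneity and monotonicity, PN = (p₁ − p₀)/p₁.
PN = (0.7411 − 0.30913) / 0.7411 ≈ 0.5829

PN ≈ 0.583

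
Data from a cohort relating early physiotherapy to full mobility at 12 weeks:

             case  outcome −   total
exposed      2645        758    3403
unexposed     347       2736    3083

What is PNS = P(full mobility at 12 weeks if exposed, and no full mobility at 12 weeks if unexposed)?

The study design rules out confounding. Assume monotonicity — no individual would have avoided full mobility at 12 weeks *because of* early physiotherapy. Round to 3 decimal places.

PNS ≈ 0.665

p₁ = P(outcome | exposed) = 2645/3403 = 0.77726
p₀ = P(outcome | unexposed) = 347/3083 = 0.11255
Under exogeneity and monotonicity, PNS = p₁ − p₀.
PNS = 0.77726 − 0.11255 = 0.6647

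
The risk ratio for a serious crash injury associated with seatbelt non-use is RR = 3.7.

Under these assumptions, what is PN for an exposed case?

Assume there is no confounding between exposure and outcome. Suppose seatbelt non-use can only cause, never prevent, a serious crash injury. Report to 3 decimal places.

Under exogeneity and monotonicity, PN = (RR − 1) / RR = 1 − 1/RR.
PN = (3.7 − 1) / 3.7 = 2.7 / 3.7 ≈ 0.7297

PN ≈ 0.730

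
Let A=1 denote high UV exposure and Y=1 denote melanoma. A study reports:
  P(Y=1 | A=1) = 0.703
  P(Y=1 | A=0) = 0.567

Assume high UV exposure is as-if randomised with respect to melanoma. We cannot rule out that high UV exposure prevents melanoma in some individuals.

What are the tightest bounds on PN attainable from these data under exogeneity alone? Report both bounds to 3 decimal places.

0.193 ≤ PN ≤ 0.616

Let p₁ = 0.703, p₀ = 0.567.
Under exogeneity alone the bounds on PN are max{0,(p₁−p₀)/p₁} ≤ PN ≤ min{1,(1−p₀)/p₁}.
  lower = (p₁ − p₀)/p₁ = 0.136 / 0.703 ≈ 0.1935
  upper = min{1, (1 − p₀)/p₁} = 0.433 / 0.703 ≈ 0.6159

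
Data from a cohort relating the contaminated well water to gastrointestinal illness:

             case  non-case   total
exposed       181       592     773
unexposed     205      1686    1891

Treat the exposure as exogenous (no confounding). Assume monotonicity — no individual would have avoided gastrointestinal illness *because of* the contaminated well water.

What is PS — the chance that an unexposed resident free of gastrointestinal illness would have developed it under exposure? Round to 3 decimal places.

PS ≈ 0.141

p₁ = P(outcome | exposed) = 181/773 = 0.23415
p₀ = P(outcome | unexposed) = 205/1891 = 0.10841
Under exogeneity and monotonicity, PS = (p₁ − p₀)/(1 − p₀).
PS = (0.23415 − 0.10841) / 0.89159 ≈ 0.1410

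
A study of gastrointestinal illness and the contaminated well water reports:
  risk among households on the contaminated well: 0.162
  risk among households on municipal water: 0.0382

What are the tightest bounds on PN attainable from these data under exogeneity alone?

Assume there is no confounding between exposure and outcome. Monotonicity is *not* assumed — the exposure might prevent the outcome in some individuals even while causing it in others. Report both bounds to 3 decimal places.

Let p₁ = 0.162, p₀ = 0.0382.
Under exogeneity alone the bounds on PN are max{0,(p₁−p₀)/p₁} ≤ PN ≤ min{1,(1−p₀)/p₁}.
  lower = (p₁ − p₀)/p₁ = 0.1238 / 0.162 ≈ 0.7642
  upper = min{1, (1 − p₀)/p₁} = 0.9618 / 0.162 ≈ 5.9370 → capped at 1

0.764 ≤ PN ≤ 1.000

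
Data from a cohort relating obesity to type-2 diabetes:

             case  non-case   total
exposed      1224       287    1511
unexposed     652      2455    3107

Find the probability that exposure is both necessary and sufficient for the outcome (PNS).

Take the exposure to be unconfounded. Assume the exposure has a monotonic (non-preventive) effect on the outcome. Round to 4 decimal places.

PNS ≈ 0.6002

p₁ = P(outcome | exposed) = 1224/1511 = 0.81006
p₀ = P(outcome | unexposed) = 652/3107 = 0.20985
Under exogeneity and monotonicity, PNS = p₁ − p₀.
PNS = 0.81006 − 0.20985 = 0.60021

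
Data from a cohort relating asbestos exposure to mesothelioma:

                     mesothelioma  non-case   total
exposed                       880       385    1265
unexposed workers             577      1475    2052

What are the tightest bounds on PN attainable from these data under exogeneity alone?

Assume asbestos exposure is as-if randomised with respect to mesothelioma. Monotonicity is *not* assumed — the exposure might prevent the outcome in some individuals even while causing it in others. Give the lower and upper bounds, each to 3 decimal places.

0.596 ≤ PN ≤ 1.000

p₁ = P(outcome | exposed) = 880/1265 = 0.69565
p₀ = P(outcome | unexposed) = 577/2052 = 0.28119
Under exogeneity alone the bounds on PN are max{0,(p₁−p₀)/p₁} ≤ PN ≤ min{1,(1−p₀)/p₁}.
  lower = (p₁ − p₀)/p₁ = 0.41446 / 0.69565 ≈ 0.5958
  upper = min{1, (1 − p₀)/p₁} = 0.71881 / 0.69565 ≈ 1.0333 → capped at 1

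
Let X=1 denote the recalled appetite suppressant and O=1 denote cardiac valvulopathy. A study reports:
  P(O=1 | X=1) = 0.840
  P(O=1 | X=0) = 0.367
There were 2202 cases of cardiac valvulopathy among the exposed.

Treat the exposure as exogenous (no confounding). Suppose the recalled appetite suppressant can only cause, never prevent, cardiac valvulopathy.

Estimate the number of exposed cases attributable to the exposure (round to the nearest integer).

about 1240 cases

Let p₁ = 0.84, p₀ = 0.367.
PN = (p₁ − p₀)/p₁ = (0.84 − 0.367) / 0.84 ≈ 0.56310.
Attributable cases ≈ PN × (exposed cases) = 0.56310 × 2202 ≈ 1239.94.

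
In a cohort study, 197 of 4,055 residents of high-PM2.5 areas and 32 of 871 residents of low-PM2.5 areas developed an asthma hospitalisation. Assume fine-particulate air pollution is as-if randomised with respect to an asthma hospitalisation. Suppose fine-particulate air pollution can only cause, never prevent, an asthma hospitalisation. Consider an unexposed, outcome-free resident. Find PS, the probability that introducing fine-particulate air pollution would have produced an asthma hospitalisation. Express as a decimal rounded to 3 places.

PS ≈ 0.012

p₁ = P(outcome | exposed) = 197/4055 = 0.048582
p₀ = P(outcome | unexposed) = 32/871 = 0.036739
Under exogeneity and monotonicity, PS = (p₁ − p₀) / (1 − p₀).
PS = (0.048582 − 0.036739) / (1 − 0.036739) = 0.011843 / 0.96326 ≈ 0.0123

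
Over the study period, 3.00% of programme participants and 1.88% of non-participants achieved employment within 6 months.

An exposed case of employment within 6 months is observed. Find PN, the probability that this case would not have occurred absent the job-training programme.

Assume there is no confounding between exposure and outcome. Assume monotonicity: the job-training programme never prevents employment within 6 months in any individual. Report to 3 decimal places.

PN ≈ 0.373

p₁ = 0.03, p₀ = 0.0188.
Under exogeneity and monotonicity, PN = (p₁ − p₀) / p₁.
PN = (0.03 − 0.0188) / 0.03 = 0.0112 / 0.03 ≈ 0.3733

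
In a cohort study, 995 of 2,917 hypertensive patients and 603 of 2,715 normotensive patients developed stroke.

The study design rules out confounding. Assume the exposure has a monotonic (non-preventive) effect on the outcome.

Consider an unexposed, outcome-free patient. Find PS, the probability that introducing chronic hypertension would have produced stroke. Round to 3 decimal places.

p₁ = P(outcome | exposed) = 995/2917 = 0.3411
p₀ = P(outcome | unexposed) = 603/2715 = 0.2221
Under exogeneity and monotonicity, PS = (p₁ − p₀) / (1 − p₀).
PS = (0.3411 − 0.2221) / (1 − 0.2221) = 0.119 / 0.7779 ≈ 0.1530

PS ≈ 0.153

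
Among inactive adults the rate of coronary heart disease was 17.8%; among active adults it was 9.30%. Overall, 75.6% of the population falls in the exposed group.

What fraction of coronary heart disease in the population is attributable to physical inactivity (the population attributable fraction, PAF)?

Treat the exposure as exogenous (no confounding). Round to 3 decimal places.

PAF ≈ 0.409

p₁ = 0.178, p₀ = 0.093.
Overall risk P(Y=1) = π·p₁ + (1−π)·p₀ = 0.756×0.178 + 0.244×0.093 = 0.15726.
Under exogeneity, PAF = [P(Y=1) − p₀] / P(Y=1).
PAF = (0.15726 − 0.093) / 0.15726 ≈ 0.4086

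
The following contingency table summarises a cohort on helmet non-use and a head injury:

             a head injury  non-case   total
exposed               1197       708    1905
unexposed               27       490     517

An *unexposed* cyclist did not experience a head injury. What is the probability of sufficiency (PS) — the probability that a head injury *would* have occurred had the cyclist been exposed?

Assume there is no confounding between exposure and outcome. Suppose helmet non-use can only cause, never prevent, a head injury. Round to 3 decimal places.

p₁ = P(outcome | exposed) = 1197/1905 = 0.62835
p₀ = P(outcome | unexposed) = 27/517 = 0.052224
Under exogeneity and monotonicity, PS = (p₁ − p₀)/(1 − p₀).
PS = (0.62835 − 0.052224) / 0.94778 ≈ 0.6079

PS ≈ 0.608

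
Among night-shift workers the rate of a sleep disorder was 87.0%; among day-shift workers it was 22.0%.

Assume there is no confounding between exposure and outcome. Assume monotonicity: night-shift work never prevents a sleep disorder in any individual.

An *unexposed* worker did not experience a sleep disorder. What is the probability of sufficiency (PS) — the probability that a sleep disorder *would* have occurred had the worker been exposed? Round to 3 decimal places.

PS ≈ 0.833

p₁ = 0.87, p₀ = 0.22.
Under exogeneity and monotonicity, PS = (p₁ − p₀) / (1 − p₀).
PS = (0.87 − 0.22) / (1 − 0.22) = 0.65 / 0.78 ≈ 0.8333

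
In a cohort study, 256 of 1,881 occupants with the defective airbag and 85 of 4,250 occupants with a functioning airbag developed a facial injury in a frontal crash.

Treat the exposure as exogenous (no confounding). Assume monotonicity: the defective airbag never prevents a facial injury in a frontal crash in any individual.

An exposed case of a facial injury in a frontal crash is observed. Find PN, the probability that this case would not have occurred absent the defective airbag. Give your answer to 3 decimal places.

PN ≈ 0.853

p₁ = P(outcome | exposed) = 256/1881 = 0.1361
p₀ = P(outcome | unexposed) = 85/4250 = 0.02
Under exogeneity and monotonicity, PN = (p₁ − p₀) / p₁.
PN = (0.1361 − 0.02) / 0.1361 = 0.1161 / 0.1361 ≈ 0.8530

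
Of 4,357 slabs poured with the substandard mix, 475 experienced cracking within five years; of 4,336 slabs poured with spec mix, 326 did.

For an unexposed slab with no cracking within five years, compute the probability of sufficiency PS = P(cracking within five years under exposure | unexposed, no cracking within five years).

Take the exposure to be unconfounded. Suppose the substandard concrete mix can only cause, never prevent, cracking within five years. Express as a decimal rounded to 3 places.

PS ≈ 0.037

p₁ = P(outcome | exposed) = 475/4357 = 0.10902
p₀ = P(outcome | unexposed) = 326/4336 = 0.075185
Under exogeneity and monotonicity, PS = (p₁ − p₀) / (1 − p₀).
PS = (0.10902 − 0.075185) / (1 − 0.075185) = 0.033835 / 0.92482 ≈ 0.0366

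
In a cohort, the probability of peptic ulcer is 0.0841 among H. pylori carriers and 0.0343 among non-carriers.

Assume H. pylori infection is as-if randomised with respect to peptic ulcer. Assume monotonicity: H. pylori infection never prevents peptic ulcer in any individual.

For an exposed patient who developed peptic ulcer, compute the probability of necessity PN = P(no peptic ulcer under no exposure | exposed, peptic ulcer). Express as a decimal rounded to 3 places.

Let p₁ = 0.0841, p₀ = 0.0343.
Under exogeneity and monotonicity, PN = (p₁ − p₀) / p₁.
PN = (0.0841 − 0.0343) / 0.0841 = 0.0498 / 0.0841 ≈ 0.5922

PN ≈ 0.592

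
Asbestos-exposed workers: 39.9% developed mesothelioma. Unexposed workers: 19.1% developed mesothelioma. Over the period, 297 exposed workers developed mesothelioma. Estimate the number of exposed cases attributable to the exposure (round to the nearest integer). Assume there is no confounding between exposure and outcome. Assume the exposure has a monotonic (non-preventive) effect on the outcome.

about 155 cases

p₁ = 0.399, p₀ = 0.191.
PN = (p₁ − p₀)/p₁ = (0.399 − 0.191) / 0.399 ≈ 0.52130.
Attributable cases ≈ PN × (exposed cases) = 0.52130 × 297 ≈ 154.83.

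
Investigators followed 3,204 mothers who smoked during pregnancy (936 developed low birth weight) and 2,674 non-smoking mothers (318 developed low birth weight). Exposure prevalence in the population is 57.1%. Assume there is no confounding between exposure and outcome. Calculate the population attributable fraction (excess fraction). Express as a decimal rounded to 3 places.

PAF ≈ 0.454

p₁ = P(outcome | exposed) = 936/3204 = 0.29213
p₀ = P(outcome | unexposed) = 318/2674 = 0.11892
Overall risk P(Y=1) = π·p₁ + (1−π)·p₀ = 0.571×0.29213 + 0.429×0.11892 = 0.21783.
Under exogeneity, PAF = [P(Y=1) − p₀] / P(Y=1).
PAF = (0.21783 − 0.11892) / 0.21783 ≈ 0.4540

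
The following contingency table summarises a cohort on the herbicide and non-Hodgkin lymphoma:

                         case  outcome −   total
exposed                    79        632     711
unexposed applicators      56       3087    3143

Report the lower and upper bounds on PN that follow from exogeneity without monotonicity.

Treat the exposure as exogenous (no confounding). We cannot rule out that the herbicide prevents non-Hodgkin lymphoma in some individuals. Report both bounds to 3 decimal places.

0.840 ≤ PN ≤ 1.000

p₁ = P(outcome | exposed) = 79/711 = 0.11111
p₀ = P(outcome | unexposed) = 56/3143 = 0.017817
Under exogeneity alone the bounds on PN are max{0,(p₁−p₀)/p₁} ≤ PN ≤ min{1,(1−p₀)/p₁}.
  lower = (p₁ − p₀)/p₁ = 0.093294 / 0.11111 ≈ 0.8396
  upper = min{1, (1 − p₀)/p₁} = 0.98218 / 0.11111 ≈ 8.8396 → capped at 1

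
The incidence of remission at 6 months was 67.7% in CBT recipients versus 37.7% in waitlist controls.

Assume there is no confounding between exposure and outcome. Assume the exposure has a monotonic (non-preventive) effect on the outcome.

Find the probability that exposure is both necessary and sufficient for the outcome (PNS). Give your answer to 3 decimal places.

p₁ = 0.677, p₀ = 0.377.
Under exogeneity and monotonicity, PNS = p₁ − p₀.
PNS = 0.677 − 0.377 = 0.3

PNS ≈ 0.300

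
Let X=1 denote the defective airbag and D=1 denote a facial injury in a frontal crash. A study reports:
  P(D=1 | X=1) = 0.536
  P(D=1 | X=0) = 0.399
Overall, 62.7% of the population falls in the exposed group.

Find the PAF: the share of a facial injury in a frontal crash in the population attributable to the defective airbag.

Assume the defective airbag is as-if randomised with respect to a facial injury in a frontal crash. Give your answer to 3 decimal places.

PAF ≈ 0.177

Let p₁ = 0.536, p₀ = 0.399.
Overall risk P(Y=1) = π·p₁ + (1−π)·p₀ = 0.627×0.536 + 0.373×0.399 = 0.4849.
Under exogeneity, PAF = [P(Y=1) − p₀] / P(Y=1).
PAF = (0.4849 − 0.399) / 0.4849 ≈ 0.1771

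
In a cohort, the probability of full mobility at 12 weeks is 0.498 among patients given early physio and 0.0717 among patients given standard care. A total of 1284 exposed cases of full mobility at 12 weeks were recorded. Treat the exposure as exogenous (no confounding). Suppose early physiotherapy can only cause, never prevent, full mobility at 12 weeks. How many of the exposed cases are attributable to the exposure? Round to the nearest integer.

Let p₁ = 0.498, p₀ = 0.0717.
PN = (p₁ − p₀)/p₁ = (0.498 − 0.0717) / 0.498 ≈ 0.85602.
Attributable cases ≈ PN × (exposed cases) = 0.85602 × 1284 ≈ 1099.13.

about 1099 cases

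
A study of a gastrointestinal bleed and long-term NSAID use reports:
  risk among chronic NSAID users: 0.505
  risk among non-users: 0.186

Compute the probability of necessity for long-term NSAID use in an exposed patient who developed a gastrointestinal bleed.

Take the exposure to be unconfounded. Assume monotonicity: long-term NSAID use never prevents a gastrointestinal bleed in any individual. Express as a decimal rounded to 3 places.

Let p₁ = 0.505, p₀ = 0.186.
Under exogeneity and monotonicity, PN = (p₁ − p₀) / p₁.
PN = (0.505 − 0.186) / 0.505 = 0.319 / 0.505 ≈ 0.6317

PN ≈ 0.632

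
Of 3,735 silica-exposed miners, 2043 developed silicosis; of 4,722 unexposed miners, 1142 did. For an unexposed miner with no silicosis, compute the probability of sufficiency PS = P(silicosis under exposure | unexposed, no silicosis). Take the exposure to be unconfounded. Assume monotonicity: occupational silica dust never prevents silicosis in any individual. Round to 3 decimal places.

p₁ = P(outcome | exposed) = 2043/3735 = 0.54699
p₀ = P(outcome | unexposed) = 1142/4722 = 0.24185
Under exogeneity and monotonicity, PS = (p₁ − p₀) / (1 − p₀).
PS = (0.54699 − 0.24185) / (1 − 0.24185) = 0.30514 / 0.75815 ≈ 0.4025

PS ≈ 0.402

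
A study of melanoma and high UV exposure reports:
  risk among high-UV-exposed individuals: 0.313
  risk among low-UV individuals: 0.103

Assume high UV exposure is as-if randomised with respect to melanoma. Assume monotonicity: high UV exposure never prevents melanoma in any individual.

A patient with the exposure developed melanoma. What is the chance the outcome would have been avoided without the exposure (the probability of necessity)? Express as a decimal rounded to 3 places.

Let p₁ = 0.313, p₀ = 0.103.
Under exogeneity and monotonicity, PN = (p₁ − p₀) / p₁.
PN = (0.313 − 0.103) / 0.313 = 0.21 / 0.313 ≈ 0.6709

PN ≈ 0.671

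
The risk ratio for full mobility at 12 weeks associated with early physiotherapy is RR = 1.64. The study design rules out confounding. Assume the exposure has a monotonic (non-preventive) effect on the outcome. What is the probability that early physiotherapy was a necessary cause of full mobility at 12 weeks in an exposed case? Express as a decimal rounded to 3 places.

Under exogeneity and monotonicity, PN = (RR − 1) / RR = 1 − 1/RR.
PN = (1.64 − 1) / 1.64 = 0.64 / 1.64 ≈ 0.3902

PN ≈ 0.390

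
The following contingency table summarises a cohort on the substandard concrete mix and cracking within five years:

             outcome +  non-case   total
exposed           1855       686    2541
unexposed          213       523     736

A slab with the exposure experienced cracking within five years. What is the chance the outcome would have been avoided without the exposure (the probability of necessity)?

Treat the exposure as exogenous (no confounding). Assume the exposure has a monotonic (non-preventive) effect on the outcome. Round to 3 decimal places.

p₁ = P(outcome | exposed) = 1855/2541 = 0.73003
p₀ = P(outcome | unexposed) = 213/736 = 0.2894
Under exogeneity and monotonicity, PN = (p₁ − p₀) / p₁.
PN = (0.73003 − 0.2894) / 0.73003 = 0.44063 / 0.73003 ≈ 0.6036

PN ≈ 0.604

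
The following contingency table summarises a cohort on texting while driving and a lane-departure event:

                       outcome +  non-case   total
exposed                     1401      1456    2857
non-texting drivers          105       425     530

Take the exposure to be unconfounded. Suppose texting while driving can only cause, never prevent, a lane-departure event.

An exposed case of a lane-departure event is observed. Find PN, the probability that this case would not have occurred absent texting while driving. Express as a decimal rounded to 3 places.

PN ≈ 0.596

p₁ = P(outcome | exposed) = 1401/2857 = 0.49037
p₀ = P(outcome | unexposed) = 105/530 = 0.19811
Under exogeneity and monotonicity, PN = (p₁ − p₀)/p₁.
PN = (0.49037 − 0.19811) / 0.49037 ≈ 0.5960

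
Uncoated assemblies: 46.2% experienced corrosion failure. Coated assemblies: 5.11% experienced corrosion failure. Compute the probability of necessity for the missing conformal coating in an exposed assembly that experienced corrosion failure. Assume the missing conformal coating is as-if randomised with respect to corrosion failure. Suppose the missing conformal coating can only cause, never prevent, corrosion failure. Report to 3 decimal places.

p₁ = 0.462, p₀ = 0.0511.
Under exogeneity and monotonicity, PN = (p₁ − p₀) / p₁.
PN = (0.462 − 0.0511) / 0.462 = 0.4109 / 0.462 ≈ 0.8894

PN ≈ 0.889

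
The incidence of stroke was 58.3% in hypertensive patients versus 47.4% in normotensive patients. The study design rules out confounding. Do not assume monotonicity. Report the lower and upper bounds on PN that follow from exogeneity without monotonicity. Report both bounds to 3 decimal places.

0.187 ≤ PN ≤ 0.902

p₁ = 0.583, p₀ = 0.474.
Under exogeneity alone the bounds on PN are max{0,(p₁−p₀)/p₁} ≤ PN ≤ min{1,(1−p₀)/p₁}.
  lower = (p₁ − p₀)/p₁ = 0.109 / 0.583 ≈ 0.1870
  upper = min{1, (1 − p₀)/p₁} = 0.526 / 0.583 ≈ 0.9022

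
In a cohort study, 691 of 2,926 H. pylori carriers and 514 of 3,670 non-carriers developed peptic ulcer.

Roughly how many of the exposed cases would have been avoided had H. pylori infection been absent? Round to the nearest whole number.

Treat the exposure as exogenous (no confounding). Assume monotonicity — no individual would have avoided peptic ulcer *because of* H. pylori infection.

p₁ = P(outcome | exposed) = 691/2926 = 0.23616
p₀ = P(outcome | unexposed) = 514/3670 = 0.14005
PN = (p₁ − p₀)/p₁ = (0.23616 − 0.14005) / 0.23616 ≈ 0.40695.
Attributable cases ≈ PN × (exposed cases) = 0.40695 × 691 ≈ 281.20.

about 281 cases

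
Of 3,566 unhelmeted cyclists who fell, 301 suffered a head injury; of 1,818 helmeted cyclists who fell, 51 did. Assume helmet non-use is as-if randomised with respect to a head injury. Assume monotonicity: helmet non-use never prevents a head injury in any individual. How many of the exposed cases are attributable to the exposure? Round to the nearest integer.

p₁ = P(outcome | exposed) = 301/3566 = 0.084408
p₀ = P(outcome | unexposed) = 51/1818 = 0.028053
PN = (p₁ − p₀)/p₁ = (0.084408 − 0.028053) / 0.084408 ≈ 0.66765.
Attributable cases ≈ PN × (exposed cases) = 0.66765 × 301 ≈ 200.96.

about 201 cases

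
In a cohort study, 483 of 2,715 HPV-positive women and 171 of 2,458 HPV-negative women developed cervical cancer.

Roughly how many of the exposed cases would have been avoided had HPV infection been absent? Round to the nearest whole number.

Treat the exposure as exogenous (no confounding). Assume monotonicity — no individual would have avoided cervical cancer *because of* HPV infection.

about 294 cases

p₁ = P(outcome | exposed) = 483/2715 = 0.1779
p₀ = P(outcome | unexposed) = 171/2458 = 0.069569
PN = (p₁ − p₀)/p₁ = (0.1779 − 0.069569) / 0.1779 ≈ 0.60895.
Attributable cases ≈ PN × (exposed cases) = 0.60895 × 483 ≈ 294.12.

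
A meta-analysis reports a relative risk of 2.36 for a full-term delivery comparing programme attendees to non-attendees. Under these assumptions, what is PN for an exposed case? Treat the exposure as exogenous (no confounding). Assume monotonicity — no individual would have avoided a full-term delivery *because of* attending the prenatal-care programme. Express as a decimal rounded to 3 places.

PN ≈ 0.576

Under exogeneity and monotonicity, PN = (RR − 1) / RR = 1 − 1/RR.
PN = (2.36 − 1) / 2.36 = 1.36 / 2.36 ≈ 0.5763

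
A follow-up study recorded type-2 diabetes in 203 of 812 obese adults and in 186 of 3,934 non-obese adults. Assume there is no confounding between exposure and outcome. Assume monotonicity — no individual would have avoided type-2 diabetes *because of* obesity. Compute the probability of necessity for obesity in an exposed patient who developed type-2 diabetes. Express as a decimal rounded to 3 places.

PN ≈ 0.811

p₁ = P(outcome | exposed) = 203/812 = 0.25
p₀ = P(outcome | unexposed) = 186/3934 = 0.04728
Under exogeneity and monotonicity, PN = (p₁ − p₀) / p₁.
PN = (0.25 − 0.04728) / 0.25 = 0.20272 / 0.25 ≈ 0.8109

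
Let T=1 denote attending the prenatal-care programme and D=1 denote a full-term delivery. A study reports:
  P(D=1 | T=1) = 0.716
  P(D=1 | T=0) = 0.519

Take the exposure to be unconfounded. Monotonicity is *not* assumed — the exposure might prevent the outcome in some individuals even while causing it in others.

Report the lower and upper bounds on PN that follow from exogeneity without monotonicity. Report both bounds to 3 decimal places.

Let p₁ = 0.716, p₀ = 0.519.
Under exogeneity alone the bounds on PN are max{0,(p₁−p₀)/p₁} ≤ PN ≤ min{1,(1−p₀)/p₁}.
  lower = (p₁ − p₀)/p₁ = 0.197 / 0.716 ≈ 0.2751
  upper = min{1, (1 − p₀)/p₁} = 0.481 / 0.716 ≈ 0.6718

0.275 ≤ PN ≤ 0.672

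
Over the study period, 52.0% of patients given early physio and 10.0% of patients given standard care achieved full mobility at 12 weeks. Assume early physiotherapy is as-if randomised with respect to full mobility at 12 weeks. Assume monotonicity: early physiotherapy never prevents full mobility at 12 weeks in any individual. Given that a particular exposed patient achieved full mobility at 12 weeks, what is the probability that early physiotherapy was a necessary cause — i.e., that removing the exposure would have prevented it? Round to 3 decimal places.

p₁ = 0.52, p₀ = 0.1.
Under exogeneity and monotonicity, PN = (p₁ − p₀) / p₁.
PN = (0.52 − 0.1) / 0.52 = 0.42 / 0.52 ≈ 0.8077

PN ≈ 0.808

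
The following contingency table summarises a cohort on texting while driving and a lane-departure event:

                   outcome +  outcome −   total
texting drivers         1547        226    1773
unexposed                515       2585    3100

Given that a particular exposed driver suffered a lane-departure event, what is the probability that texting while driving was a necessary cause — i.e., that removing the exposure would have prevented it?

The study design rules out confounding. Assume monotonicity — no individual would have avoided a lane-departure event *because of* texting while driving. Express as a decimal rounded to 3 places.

p₁ = P(outcome | exposed) = 1547/1773 = 0.87253
p₀ = P(outcome | unexposed) = 515/3100 = 0.16613
Under exogeneity and monotonicity, PN = (p₁ − p₀)/p₁.
PN = (0.87253 − 0.16613) / 0.87253 ≈ 0.8096

PN ≈ 0.810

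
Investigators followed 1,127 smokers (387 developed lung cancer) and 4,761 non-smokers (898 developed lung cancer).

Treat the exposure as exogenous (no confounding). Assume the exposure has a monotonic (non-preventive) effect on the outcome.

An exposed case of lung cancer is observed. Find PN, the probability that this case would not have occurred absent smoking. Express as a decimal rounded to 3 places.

p₁ = P(outcome | exposed) = 387/1127 = 0.34339
p₀ = P(outcome | unexposed) = 898/4761 = 0.18862
Under exogeneity and monotonicity, PN = (p₁ − p₀) / p₁.
PN = (0.34339 − 0.18862) / 0.34339 = 0.15477 / 0.34339 ≈ 0.4507

PN ≈ 0.451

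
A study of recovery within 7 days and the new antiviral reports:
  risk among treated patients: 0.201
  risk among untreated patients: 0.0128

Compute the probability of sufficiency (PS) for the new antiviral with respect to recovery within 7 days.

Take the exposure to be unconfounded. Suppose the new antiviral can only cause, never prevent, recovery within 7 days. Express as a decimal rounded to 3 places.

PS ≈ 0.191

Let p₁ = 0.201, p₀ = 0.0128.
Under exogeneity and monotonicity, PS = (p₁ − p₀) / (1 − p₀).
PS = (0.201 − 0.0128) / (1 − 0.0128) = 0.1882 / 0.9872 ≈ 0.1906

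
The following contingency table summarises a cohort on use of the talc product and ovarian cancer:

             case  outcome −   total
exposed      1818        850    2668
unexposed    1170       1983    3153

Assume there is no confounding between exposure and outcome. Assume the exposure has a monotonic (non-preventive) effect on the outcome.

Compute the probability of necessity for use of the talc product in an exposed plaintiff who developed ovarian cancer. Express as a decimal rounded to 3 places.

p₁ = P(outcome | exposed) = 1818/2668 = 0.68141
p₀ = P(outcome | unexposed) = 1170/3153 = 0.37108
Under exogeneity and monotonicity, PN = (p₁ − p₀)/p₁.
PN = (0.68141 − 0.37108) / 0.68141 ≈ 0.4554

PN ≈ 0.455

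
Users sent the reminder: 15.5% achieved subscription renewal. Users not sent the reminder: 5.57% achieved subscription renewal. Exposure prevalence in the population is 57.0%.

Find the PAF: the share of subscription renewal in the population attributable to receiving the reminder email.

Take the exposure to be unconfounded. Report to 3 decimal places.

PAF ≈ 0.504

p₁ = 0.155, p₀ = 0.0557.
Overall risk P(Y=1) = π·p₁ + (1−π)·p₀ = 0.57×0.155 + 0.43×0.0557 = 0.1123.
Under exogeneity, PAF = [P(Y=1) − p₀] / P(Y=1).
PAF = (0.1123 − 0.0557) / 0.1123 ≈ 0.5040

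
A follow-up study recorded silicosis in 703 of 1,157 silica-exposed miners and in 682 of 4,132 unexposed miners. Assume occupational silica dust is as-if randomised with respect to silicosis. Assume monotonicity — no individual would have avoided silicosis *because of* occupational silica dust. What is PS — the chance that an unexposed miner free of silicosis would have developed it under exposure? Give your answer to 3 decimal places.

PS ≈ 0.530

p₁ = P(outcome | exposed) = 703/1157 = 0.60761
p₀ = P(outcome | unexposed) = 682/4132 = 0.16505
Under exogeneity and monotonicity, PS = (p₁ − p₀) / (1 − p₀).
PS = (0.60761 − 0.16505) / (1 − 0.16505) = 0.44255 / 0.83495 ≈ 0.5300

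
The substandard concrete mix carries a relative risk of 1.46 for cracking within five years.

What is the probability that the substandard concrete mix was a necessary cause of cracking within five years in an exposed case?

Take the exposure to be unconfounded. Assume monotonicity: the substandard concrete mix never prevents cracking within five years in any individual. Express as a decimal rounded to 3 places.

PN ≈ 0.315

Under exogeneity and monotonicity, PN = (RR − 1) / RR = 1 − 1/RR.
PN = (1.46 − 1) / 1.46 = 0.46 / 1.46 ≈ 0.3151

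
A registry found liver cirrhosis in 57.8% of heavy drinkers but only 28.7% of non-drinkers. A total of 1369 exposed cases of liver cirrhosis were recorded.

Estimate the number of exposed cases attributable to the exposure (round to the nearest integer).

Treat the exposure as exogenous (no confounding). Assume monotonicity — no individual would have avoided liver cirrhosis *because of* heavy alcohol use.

p₁ = 0.578, p₀ = 0.287.
PN = (p₁ − p₀)/p₁ = (0.578 − 0.287) / 0.578 ≈ 0.50346.
Attributable cases ≈ PN × (exposed cases) = 0.50346 × 1369 ≈ 689.24.

about 689 cases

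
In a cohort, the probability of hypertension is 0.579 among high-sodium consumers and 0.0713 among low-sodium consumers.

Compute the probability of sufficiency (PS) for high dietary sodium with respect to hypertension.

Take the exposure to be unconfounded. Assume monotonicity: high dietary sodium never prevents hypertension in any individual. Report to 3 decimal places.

PS ≈ 0.547

Let p₁ = 0.579, p₀ = 0.0713.
Under exogeneity and monotonicity, PS = (p₁ − p₀) / (1 − p₀).
PS = (0.579 − 0.0713) / (1 − 0.0713) = 0.5077 / 0.9287 ≈ 0.5467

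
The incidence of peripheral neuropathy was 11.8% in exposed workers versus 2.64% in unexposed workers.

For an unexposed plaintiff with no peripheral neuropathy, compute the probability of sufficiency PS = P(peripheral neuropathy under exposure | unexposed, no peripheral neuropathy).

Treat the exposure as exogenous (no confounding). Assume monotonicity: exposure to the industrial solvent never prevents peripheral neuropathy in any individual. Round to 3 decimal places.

p₁ = 0.118, p₀ = 0.0264.
Under exogeneity and monotonicity, PS = (p₁ − p₀) / (1 − p₀).
PS = (0.118 − 0.0264) / (1 − 0.0264) = 0.0916 / 0.9736 ≈ 0.0941

PS ≈ 0.094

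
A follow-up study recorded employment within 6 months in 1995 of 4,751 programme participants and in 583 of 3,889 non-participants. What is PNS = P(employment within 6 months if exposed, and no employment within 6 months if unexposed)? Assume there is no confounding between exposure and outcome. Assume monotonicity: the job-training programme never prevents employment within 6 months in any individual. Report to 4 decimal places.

PNS ≈ 0.2700

p₁ = P(outcome | exposed) = 1995/4751 = 0.41991
p₀ = P(outcome | unexposed) = 583/3889 = 0.14991
Under exogeneity and monotonicity, PNS = p₁ − p₀.
PNS = 0.41991 − 0.14991 = 0.27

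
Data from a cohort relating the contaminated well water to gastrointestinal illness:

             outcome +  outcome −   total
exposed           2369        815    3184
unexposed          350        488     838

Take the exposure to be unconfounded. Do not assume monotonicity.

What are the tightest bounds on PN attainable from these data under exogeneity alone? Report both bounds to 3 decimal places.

0.439 ≤ PN ≤ 0.783

p₁ = P(outcome | exposed) = 2369/3184 = 0.74403
p₀ = P(outcome | unexposed) = 350/838 = 0.41766
Under exogeneity alone the bounds on PN are max{0,(p₁−p₀)/p₁} ≤ PN ≤ min{1,(1−p₀)/p₁}.
  lower = (p₁ − p₀)/p₁ = 0.32637 / 0.74403 ≈ 0.4387
  upper = min{1, (1 − p₀)/p₁} = 0.58234 / 0.74403 ≈ 0.7827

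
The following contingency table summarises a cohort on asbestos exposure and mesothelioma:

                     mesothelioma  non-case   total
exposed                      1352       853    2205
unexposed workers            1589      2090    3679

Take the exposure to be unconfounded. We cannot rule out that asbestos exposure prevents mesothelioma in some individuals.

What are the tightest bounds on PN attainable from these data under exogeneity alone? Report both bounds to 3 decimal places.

p₁ = P(outcome | exposed) = 1352/2205 = 0.61315
p₀ = P(outcome | unexposed) = 1589/3679 = 0.43191
Under exogeneity alone the bounds on PN are max{0,(p₁−p₀)/p₁} ≤ PN ≤ min{1,(1−p₀)/p₁}.
  lower = (p₁ − p₀)/p₁ = 0.18124 / 0.61315 ≈ 0.2956
  upper = min{1, (1 − p₀)/p₁} = 0.56809 / 0.61315 ≈ 0.9265

0.296 ≤ PN ≤ 0.927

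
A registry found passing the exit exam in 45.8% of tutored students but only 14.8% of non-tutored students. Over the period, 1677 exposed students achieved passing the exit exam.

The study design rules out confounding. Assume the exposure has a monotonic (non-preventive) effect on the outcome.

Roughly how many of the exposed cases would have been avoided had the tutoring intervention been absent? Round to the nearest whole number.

p₁ = 0.458, p₀ = 0.148.
PN = (p₁ − p₀)/p₁ = (0.458 − 0.148) / 0.458 ≈ 0.67686.
Attributable cases ≈ PN × (exposed cases) = 0.67686 × 1677 ≈ 1135.09.

about 1135 cases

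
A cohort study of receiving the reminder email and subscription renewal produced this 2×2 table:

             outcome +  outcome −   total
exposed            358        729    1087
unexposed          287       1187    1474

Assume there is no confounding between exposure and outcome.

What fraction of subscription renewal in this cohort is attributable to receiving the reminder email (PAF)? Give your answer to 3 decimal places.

PAF ≈ 0.227

p₁ = P(outcome | exposed) = 358/1087 = 0.32935
p₀ = P(outcome | unexposed) = 287/1474 = 0.19471
Exposure prevalence π = 1087/2561 = 0.42444; overall risk P(Y=1) = 0.25185.
Under exogeneity, PAF = [P(Y=1) − p₀]/P(Y=1).
PAF = (0.25185 − 0.19471) / 0.25185 ≈ 0.2269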